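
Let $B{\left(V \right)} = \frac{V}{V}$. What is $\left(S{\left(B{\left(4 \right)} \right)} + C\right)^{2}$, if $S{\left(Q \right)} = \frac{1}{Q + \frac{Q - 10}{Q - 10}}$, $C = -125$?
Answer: $\frac{62001}{4} \approx 15500.0$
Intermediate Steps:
$B{\left(V \right)} = 1$
$S{\left(Q \right)} = \frac{1}{1 + Q}$ ($S{\left(Q \right)} = \frac{1}{Q + \frac{-10 + Q}{-10 + Q}} = \frac{1}{Q + 1} = \frac{1}{1 + Q}$)
$\left(S{\left(B{\left(4 \right)} \right)} + C\right)^{2} = \left(\frac{1}{1 + 1} - 125\right)^{2} = \left(\frac{1}{2} - 125\right)^{2} = \left(- \frac{249}{2}\right)^{2} = \frac{62001}{4}$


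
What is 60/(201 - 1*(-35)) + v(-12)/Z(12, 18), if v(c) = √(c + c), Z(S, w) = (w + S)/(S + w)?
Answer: 15/59 + 2*I*√6 ≈ 0.25424 + 4.899*I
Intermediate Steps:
Z(S, w) = 1 (Z(S, w) = (S + w)/(S + w) = 1)
v(c) = √2*√c (v(c) = √(2*c) = √2*√c)
60/(201 - 1*(-35)) + v(-12)/Z(12, 18) = 60/(201 - 1*(-35)) + (√2*√(-12))/1 = 60/(201 + 35) + (√2*(2*I*√3))*1 = 60/236 + (2*I*√6)*1 = 60*(1/236) + 2*I*√6 = 15/59 + 2*I*√6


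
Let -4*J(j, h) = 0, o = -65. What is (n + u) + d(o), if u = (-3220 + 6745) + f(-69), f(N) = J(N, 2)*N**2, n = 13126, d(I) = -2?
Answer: 16649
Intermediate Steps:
J(j, h) = 0 (J(j, h) = -1/4*0 = 0)
f(N) = 0 (f(N) = 0*N**2 = 0)
u = 3525 (u = (-3220 + 6745) + 0 = 3525 + 0 = 3525)
(n + u) + d(o) = (13126 + 3525) - 2 = 16651 - 2 = 16649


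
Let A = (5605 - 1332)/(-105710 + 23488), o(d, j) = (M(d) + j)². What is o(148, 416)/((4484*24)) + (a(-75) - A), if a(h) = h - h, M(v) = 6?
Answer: 1887783227/1106050344 ≈ 1.7068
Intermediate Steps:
a(h) = 0
o(d, j) = (6 + j)²
A = -4273/82222 (A = 4273/(-82222) = 4273*(-1/82222) = -4273/82222 ≈ -0.051969)
o(148, 416)/((4484*24)) + (a(-75) - A) = (6 + 416)²/((4484*24)) + (0 - 1*(-4273/82222)) = 422²/107616 + (0 + 4273/82222) = 178084*(1/107616) + 4273/82222 = 44521/26904 + 4273/82222 = 1887783227/1106050344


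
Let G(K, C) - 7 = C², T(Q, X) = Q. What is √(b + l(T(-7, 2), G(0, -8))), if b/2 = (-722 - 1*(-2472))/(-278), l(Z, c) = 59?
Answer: √896689/139 ≈ 6.8125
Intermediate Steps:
G(K, C) = 7 + C²
b = -1750/139 (b = 2*((-722 - 1*(-2472))/(-278)) = 2*((-722 + 2472)*(-1/278)) = 2*(1750*(-1/278)) = 2*(-875/139) = -1750/139 ≈ -12.590)
√(b + l(T(-7, 2), G(0, -8))) = √(-1750/139 + 59) = √(6451/139) = √896689/139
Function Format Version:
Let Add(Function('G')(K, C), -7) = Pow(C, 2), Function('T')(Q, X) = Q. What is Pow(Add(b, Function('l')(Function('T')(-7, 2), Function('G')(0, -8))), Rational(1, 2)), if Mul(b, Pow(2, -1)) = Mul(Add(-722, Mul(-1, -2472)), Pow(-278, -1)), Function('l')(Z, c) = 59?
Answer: Mul(Rational(1, 139), Pow(896689, Rational(1, 2))) ≈ 6.8125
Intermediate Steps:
Function('G')(K, C) = Add(7, Pow(C, 2))
b = Rational(-1750, 139) (b = Mul(2, Mul(Add(-722, Mul(-1, -2472)), Pow(-278, -1))) = Mul(2, Mul(Add(-722, 2472), Rational(-1, 278))) = Mul(2, Mul(1750, Rational(-1, 278))) = Mul(2, Rational(-875, 139)) = Rational(-1750, 139) ≈ -12.590)
Pow(Add(b, Function('l')(Function('T')(-7, 2), Function('G')(0, -8))), Rational(1, 2)) = Pow(Add(Rational(-1750, 139), 59), Rational(1, 2)) = Pow(Rational(6451, 139), Rational(1, 2)) = Mul(Rational(1, 139), Pow(896689, Rational(1, 2)))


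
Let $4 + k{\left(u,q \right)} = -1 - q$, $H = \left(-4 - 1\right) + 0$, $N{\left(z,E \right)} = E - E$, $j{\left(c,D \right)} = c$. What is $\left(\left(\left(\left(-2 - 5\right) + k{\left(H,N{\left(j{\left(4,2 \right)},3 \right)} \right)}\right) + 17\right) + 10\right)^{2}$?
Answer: $225$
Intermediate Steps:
$N{\left(z,E \right)} = 0$
$H = -5$ ($H = -5 + 0 = -5$)
$k{\left(u,q \right)} = -5 - q$ ($k{\left(u,q \right)} = -4 - \left(1 + q\right) = -5 - q$)
$\left(\left(\left(\left(-2 - 5\right) + k{\left(H,N{\left(j{\left(4,2 \right)},3 \right)} \right)}\right) + 17\right) + 10\right)^{2} = \left(\left(\left(\left(-2 - 5\right) - 5\right) + 17\right) + 10\right)^{2} = \left(\left(\left(-7 + \left(-5 + 0\right)\right) + 17\right) + 10\right)^{2} = \left(\left(\left(-7 - 5\right) + 17\right) + 10\right)^{2} = \left(\left(-12 + 17\right) + 10\right)^{2} = \left(5 + 10\right)^{2} = 15^{2} = 225$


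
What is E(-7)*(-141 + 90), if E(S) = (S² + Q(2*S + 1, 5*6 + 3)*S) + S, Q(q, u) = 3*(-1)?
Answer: -3213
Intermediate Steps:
Q(q, u) = -3
E(S) = S² - 2*S (E(S) = (S² - 3*S) + S = S² - 2*S)
E(-7)*(-141 + 90) = (-7*(-2 - 7))*(-141 + 90) = -7*(-9)*(-51) = 63*(-51) = -3213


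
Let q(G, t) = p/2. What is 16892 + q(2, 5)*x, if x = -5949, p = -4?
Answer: 28790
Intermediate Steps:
q(G, t) = -2 (q(G, t) = -4/2 = -4*½ = -2)
16892 + q(2, 5)*x = 16892 - 2*(-5949) = 16892 + 11898 = 28790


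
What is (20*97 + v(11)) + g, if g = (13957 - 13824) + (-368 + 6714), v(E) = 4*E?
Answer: 8463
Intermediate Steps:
g = 6479 (g = 133 + 6346 = 6479)
(20*97 + v(11)) + g = (20*97 + 4*11) + 6479 = (1940 + 44) + 6479 = 1984 + 6479 = 8463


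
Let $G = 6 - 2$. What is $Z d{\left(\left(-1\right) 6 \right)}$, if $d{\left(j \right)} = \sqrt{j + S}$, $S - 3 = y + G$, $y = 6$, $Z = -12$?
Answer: $- 12 \sqrt{7} \approx -31.749$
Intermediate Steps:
$G = 4$
$S = 13$ ($S = 3 + \left(6 + 4\right) = 3 + 10 = 13$)
$d{\left(j \right)} = \sqrt{13 + j}$ ($d{\left(j \right)} = \sqrt{j + 13} = \sqrt{13 + j}$)
$Z d{\left(\left(-1\right) 6 \right)} = - 12 \sqrt{13 - 6} = - 12 \sqrt{7}$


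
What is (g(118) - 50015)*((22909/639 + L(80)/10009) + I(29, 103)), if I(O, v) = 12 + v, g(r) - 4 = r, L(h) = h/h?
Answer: -16045724924735/2131917 ≈ -7.5264e+6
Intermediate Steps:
L(h) = 1
g(r) = 4 + r
(g(118) - 50015)*((22909/639 + L(80)/10009) + I(29, 103)) = ((4 + 118) - 50015)*((22909/639 + 1/10009) + (12 + 103)) = (122 - 50015)*((22909*(1/639) + 1*(1/10009)) + 115) = -49893*((22909/639 + 1/10009) + 115) = -49893*(229296820/6395751 + 115) = -49893*964808185/6395751 = -16045724924735/2131917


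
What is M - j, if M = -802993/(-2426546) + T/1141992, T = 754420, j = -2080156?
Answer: 21192334439248669/10187853381 ≈ 2.0802e+6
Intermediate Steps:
M = 10101641233/10187853381 (M = -802993/(-2426546) + 754420/1141992 = -802993*(-1/2426546) + 754420*(1/1141992) = 802993/2426546 + 188605/285498 = 10101641233/10187853381 ≈ 0.99154)
M - j = 10101641233/10187853381 - 1*(-2080156) = 10101641233/10187853381 + 2080156 = 21192334439248669/10187853381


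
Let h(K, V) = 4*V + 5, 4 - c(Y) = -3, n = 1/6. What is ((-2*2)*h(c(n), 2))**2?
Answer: 2704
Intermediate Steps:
n = 1/6 ≈ 0.16667
c(Y) = 7 (c(Y) = 4 - 1*(-3) = 4 + 3 = 7)
h(K, V) = 5 + 4*V
((-2*2)*h(c(n), 2))**2 = ((-2*2)*(5 + 4*2))**2 = (-4*(5 + 8))**2 = (-4*13)**2 = (-52)**2 = 2704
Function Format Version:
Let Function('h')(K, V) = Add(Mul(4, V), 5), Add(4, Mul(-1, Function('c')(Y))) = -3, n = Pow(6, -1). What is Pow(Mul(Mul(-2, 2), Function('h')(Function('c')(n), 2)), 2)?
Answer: 2704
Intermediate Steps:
n = Rational(1, 6) ≈ 0.16667
Function('c')(Y) = 7 (Function('c')(Y) = Add(4, Mul(-1, -3)) = Add(4, 3) = 7)
Function('h')(K, V) = Add(5, Mul(4, V))
Pow(Mul(Mul(-2, 2), Function('h')(Function('c')(n), 2)), 2) = Pow(Mul(Mul(-2, 2), Add(5, Mul(4, 2))), 2) = Pow(Mul(-4, Add(5, 8)), 2) = Pow(Mul(-4, 13), 2) = Pow(-52, 2) = 2704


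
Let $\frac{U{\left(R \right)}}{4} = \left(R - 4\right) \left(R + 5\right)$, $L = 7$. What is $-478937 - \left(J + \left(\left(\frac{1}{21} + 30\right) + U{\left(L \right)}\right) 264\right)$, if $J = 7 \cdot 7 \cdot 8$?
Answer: $- \frac{3676943}{7} \approx -5.2528 \cdot 10^{5}$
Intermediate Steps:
$J = 392$ ($J = 49 \cdot 8 = 392$)
$U{\left(R \right)} = 4 \left(-4 + R\right) \left(5 + R\right)$ ($U{\left(R \right)} = 4 \left(R - 4\right) \left(R + 5\right) = 4 \left(-4 + R\right) \left(5 + R\right)$)
$-478937 - \left(J + \left(\left(\frac{1}{21} + 30\right) + U{\left(L \right)}\right) 264\right) = -478937 - \left(392 + \left(\left(\frac{1}{21} + 30\right) + \left(-80 + 4 \cdot 7 + 4 \cdot 7^{2}\right)\right) 264\right) = -478937 - \left(392 + \left(\left(\frac{1}{21} + 30\right) + \left(-80 + 28 + 4 \cdot 49\right)\right) 264\right) = -478937 - \left(392 + \left(\frac{631}{21} + \left(-80 + 28 + 196\right)\right) 264\right) = -478937 - \left(392 + \left(\frac{631}{21} + 144\right) 264\right) = -478937 - \left(392 + \frac{3655}{21} \cdot 264\right) = -478937 - \left(392 + \frac{321640}{7}\right) = -478937 - \frac{324384}{7} = - \frac{3676943}{7}$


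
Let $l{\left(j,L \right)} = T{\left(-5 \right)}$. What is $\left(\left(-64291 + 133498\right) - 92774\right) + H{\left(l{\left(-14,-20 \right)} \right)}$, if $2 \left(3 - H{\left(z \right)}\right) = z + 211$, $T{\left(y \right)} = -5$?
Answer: $-23667$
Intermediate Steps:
$l{\left(j,L \right)} = -5$
$H{\left(z \right)} = - \frac{205}{2} - \frac{z}{2}$ ($H{\left(z \right)} = 3 - \frac{z + 211}{2} = 3 - \frac{211 + z}{2} = 3 - \left(\frac{211}{2} + \frac{z}{2}\right) = - \frac{205}{2} - \frac{z}{2}$)
$\left(\left(-64291 + 133498\right) - 92774\right) + H{\left(l{\left(-14,-20 \right)} \right)} = \left(\left(-64291 + 133498\right) - 92774\right) - 100 = \left(69207 - 92774\right) + \left(- \frac{205}{2} + \frac{5}{2}\right) = -23567 - 100 = -23667$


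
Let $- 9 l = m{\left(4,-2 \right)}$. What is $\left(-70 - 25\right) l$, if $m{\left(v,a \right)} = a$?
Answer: $- \frac{190}{9} \approx -21.111$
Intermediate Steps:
$l = \frac{2}{9}$ ($l = \left(- \frac{1}{9}\right) \left(-2\right) = \frac{2}{9} \approx 0.22222$)
$\left(-70 - 25\right) l = \left(-70 - 25\right) \frac{2}{9} = \left(-95\right) \frac{2}{9} = - \frac{190}{9}$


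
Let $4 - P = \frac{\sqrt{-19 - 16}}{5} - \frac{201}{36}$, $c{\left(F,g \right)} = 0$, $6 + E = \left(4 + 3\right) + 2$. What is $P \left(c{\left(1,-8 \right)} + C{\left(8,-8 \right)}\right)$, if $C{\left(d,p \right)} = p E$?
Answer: $-230 + \frac{24 i \sqrt{35}}{5} \approx -230.0 + 28.397 i$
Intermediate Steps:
$E = 3$ ($E = -6 + \left(\left(4 + 3\right) + 2\right) = -6 + \left(7 + 2\right) = -6 + 9 = 3$)
$C{\left(d,p \right)} = 3 p$ ($C{\left(d,p \right)} = p 3 = 3 p$)
$P = \frac{115}{12} - \frac{i \sqrt{35}}{5}$ ($P = 4 - \left(\frac{\sqrt{-19 - 16}}{5} - \frac{201}{36}\right) = 4 - \left(\sqrt{-35} \cdot \frac{1}{5} - \frac{67}{12}\right) = 4 - \left(i \sqrt{35} \cdot \frac{1}{5} - \frac{67}{12}\right) = 4 - \left(\frac{i \sqrt{35}}{5} - \frac{67}{12}\right) = 4 - \left(- \frac{67}{12} + \frac{i \sqrt{35}}{5}\right) = 4 + \left(\frac{67}{12} - \frac{i \sqrt{35}}{5}\right) = \frac{115}{12} - \frac{i \sqrt{35}}{5} \approx 9.5833 - 1.1832 i$)
$P \left(c{\left(1,-8 \right)} + C{\left(8,-8 \right)}\right) = \left(\frac{115}{12} - \frac{i \sqrt{35}}{5}\right) \left(0 + 3 \left(-8\right)\right) = \left(\frac{115}{12} - \frac{i \sqrt{35}}{5}\right) \left(0 - 24\right) = \left(\frac{115}{12} - \frac{i \sqrt{35}}{5}\right) \left(-24\right) = -230 + \frac{24 i \sqrt{35}}{5}$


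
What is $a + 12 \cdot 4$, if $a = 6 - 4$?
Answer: $50$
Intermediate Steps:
$a = 2$
$a + 12 \cdot 4 = 2 + 12 \cdot 4 = 2 + 48 = 50$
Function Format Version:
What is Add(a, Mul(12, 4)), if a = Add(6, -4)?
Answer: 50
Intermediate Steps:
a = 2
Add(a, Mul(12, 4)) = Add(2, Mul(12, 4)) = Add(2, 48) = 50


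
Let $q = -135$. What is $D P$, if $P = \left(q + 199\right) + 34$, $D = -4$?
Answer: $-392$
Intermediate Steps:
$P = 98$ ($P = \left(-135 + 199\right) + 34 = 64 + 34 = 98$)
$D P = \left(-4\right) 98 = -392$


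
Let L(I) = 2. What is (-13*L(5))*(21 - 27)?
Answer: 156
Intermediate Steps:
(-13*L(5))*(21 - 27) = (-13*2)*(21 - 27) = -26*(-6) = 156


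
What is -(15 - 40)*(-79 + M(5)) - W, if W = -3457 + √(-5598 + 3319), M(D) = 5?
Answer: 1607 - I*√2279 ≈ 1607.0 - 47.739*I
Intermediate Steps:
W = -3457 + I*√2279 (W = -3457 + √(-2279) = -3457 + I*√2279 ≈ -3457.0 + 47.739*I)
-(15 - 40)*(-79 + M(5)) - W = -(15 - 40)*(-79 + 5) - (-3457 + I*√2279) = -(-25)*(-74) + (3457 - I*√2279) = -1*1850 + (3457 - I*√2279) = -1850 + (3457 - I*√2279) = 1607 - I*√2279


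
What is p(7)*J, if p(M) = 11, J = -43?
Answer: -473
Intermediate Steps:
p(7)*J = 11*(-43) = -473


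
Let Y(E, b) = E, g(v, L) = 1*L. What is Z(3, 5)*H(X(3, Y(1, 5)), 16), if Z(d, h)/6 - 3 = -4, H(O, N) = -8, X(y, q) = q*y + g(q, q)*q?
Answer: 48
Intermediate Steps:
g(v, L) = L
X(y, q) = q² + q*y (X(y, q) = q*y + q*q = q*y + q² = q² + q*y)
Z(d, h) = -6 (Z(d, h) = 18 + 6*(-4) = 18 - 24 = -6)
Z(3, 5)*H(X(3, Y(1, 5)), 16) = -6*(-8) = 48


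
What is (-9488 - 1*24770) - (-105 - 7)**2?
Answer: -46802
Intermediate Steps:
(-9488 - 1*24770) - (-105 - 7)**2 = (-9488 - 24770) - 1*(-112)**2 = -34258 - 1*12544 = -34258 - 12544 = -46802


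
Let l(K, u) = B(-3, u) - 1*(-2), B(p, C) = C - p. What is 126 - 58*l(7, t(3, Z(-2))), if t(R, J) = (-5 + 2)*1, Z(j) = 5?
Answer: 10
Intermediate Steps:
t(R, J) = -3 (t(R, J) = -3*1 = -3)
l(K, u) = 5 + u (l(K, u) = (u - 1*(-3)) - 1*(-2) = (u + 3) + 2 = (3 + u) + 2 = 5 + u)
126 - 58*l(7, t(3, Z(-2))) = 126 - 58*(5 - 3) = 126 - 58*2 = 126 - 116 = 10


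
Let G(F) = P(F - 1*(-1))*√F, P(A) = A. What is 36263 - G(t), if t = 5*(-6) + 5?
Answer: 36263 + 120*I ≈ 36263.0 + 120.0*I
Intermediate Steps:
t = -25 (t = -30 + 5 = -25)
G(F) = √F*(1 + F) (G(F) = (F - 1*(-1))*√F = (F + 1)*√F = (1 + F)*√F = √F*(1 + F))
36263 - G(t) = 36263 - √(-25)*(1 - 25) = 36263 - 5*I*(-24) = 36263 - (-120)*I = 36263 + 120*I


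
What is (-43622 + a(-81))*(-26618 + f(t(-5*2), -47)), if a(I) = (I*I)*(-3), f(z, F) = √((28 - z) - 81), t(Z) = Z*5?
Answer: 1685052490 - 63305*I*√3 ≈ 1.6851e+9 - 1.0965e+5*I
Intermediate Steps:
t(Z) = 5*Z
f(z, F) = √(-53 - z)
a(I) = -3*I² (a(I) = I²*(-3) = -3*I²)
(-43622 + a(-81))*(-26618 + f(t(-5*2), -47)) = (-43622 - 3*(-81)²)*(-26618 + √(-53 - 5*(-5*2))) = (-43622 - 3*6561)*(-26618 + √(-53 - 5*(-10))) = (-43622 - 19683)*(-26618 + √(-53 - 1*(-50))) = -63305*(-26618 + √(-53 + 50)) = -63305*(-26618 + √(-3)) = -63305*(-26618 + I*√3) = 1685052490 - 63305*I*√3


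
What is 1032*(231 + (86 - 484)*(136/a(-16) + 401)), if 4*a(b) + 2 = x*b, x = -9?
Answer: -11788859016/71 ≈ -1.6604e+8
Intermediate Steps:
a(b) = -½ - 9*b/4 (a(b) = -½ + (-9*b)/4 = -½ - 9*b/4)
1032*(231 + (86 - 484)*(136/a(-16) + 401)) = 1032*(231 + (86 - 484)*(136/(-½ - 9/4*(-16)) + 401)) = 1032*(231 - 398*(136/(-½ + 36) + 401)) = 1032*(231 - 398*(136/(71/2) + 401)) = 1032*(231 - 398*(136*(2/71) + 401)) = 1032*(231 - 398*(272/71 + 401)) = 1032*(231 - 398*28743/71) = 1032*(231 - 11439714/71) = 1032*(-11423313/71) = -11788859016/71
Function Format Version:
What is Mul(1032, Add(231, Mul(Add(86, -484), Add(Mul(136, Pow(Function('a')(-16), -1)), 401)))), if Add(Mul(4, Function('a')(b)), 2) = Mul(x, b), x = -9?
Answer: Rational(-11788859016, 71) ≈ -1.6604e+8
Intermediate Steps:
Function('a')(b) = Add(Rational(-1, 2), Mul(Rational(-9, 4), b)) (Function('a')(b) = Add(Rational(-1, 2), Mul(Rational(1, 4), Mul(-9, b))) = Add(Rational(-1, 2), Mul(Rational(-9, 4), b)))
Mul(1032, Add(231, Mul(Add(86, -484), Add(Mul(136, Pow(Function('a')(-16), -1)), 401)))) = Mul(1032, Add(231, Mul(Add(86, -484), Add(Mul(136, Pow(Add(Rational(-1, 2), Mul(Rational(-9, 4), -16)), -1)), 401)))) = Mul(1032, Add(231, Mul(-398, Add(Mul(136, Pow(Add(Rational(-1, 2), 36), -1)), 401)))) = Mul(1032, Add(231, Mul(-398, Add(Mul(136, Pow(Rational(71, 2), -1)), 401)))) = Mul(1032, Add(231, Mul(-398, Add(Mul(136, Rational(2, 71)), 401)))) = Mul(1032, Add(231, Mul(-398, Add(Rational(272, 71), 401)))) = Mul(1032, Add(231, Mul(-398, Rational(28743, 71)))) = Mul(1032, Add(231, Rational(-11439714, 71))) = Mul(1032, Rational(-11423313, 71)) = Rational(-11788859016, 71)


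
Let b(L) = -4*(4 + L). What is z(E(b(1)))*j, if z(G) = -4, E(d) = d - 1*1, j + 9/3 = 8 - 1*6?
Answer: 4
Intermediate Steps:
b(L) = -16 - 4*L
j = -1 (j = -3 + (8 - 1*6) = -3 + (8 - 6) = -3 + 2 = -1)
E(d) = -1 + d (E(d) = d - 1 = -1 + d)
z(E(b(1)))*j = -4*(-1) = 4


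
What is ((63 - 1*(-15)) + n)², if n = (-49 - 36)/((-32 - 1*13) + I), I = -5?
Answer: 635209/100 ≈ 6352.1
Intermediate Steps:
n = 17/10 (n = (-49 - 36)/((-32 - 1*13) - 5) = -85/((-32 - 13) - 5) = -85/(-45 - 5) = -85/(-50) = -85*(-1/50) = 17/10 ≈ 1.7000)
((63 - 1*(-15)) + n)² = ((63 - 1*(-15)) + 17/10)² = ((63 + 15) + 17/10)² = (78 + 17/10)² = (797/10)² = 635209/100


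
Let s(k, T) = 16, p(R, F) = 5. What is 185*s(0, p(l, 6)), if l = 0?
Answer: 2960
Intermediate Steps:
185*s(0, p(l, 6)) = 185*16 = 2960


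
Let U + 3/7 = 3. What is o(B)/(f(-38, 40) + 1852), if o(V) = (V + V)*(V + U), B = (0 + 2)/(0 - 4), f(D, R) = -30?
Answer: -29/25508 ≈ -0.0011369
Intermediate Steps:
U = 18/7 (U = -3/7 + 3 = 18/7 ≈ 2.5714)
B = -1/2 (B = 2/(-4) = 2*(-1/4) = -1/2 ≈ -0.50000)
o(V) = 2*V*(18/7 + V) (o(V) = (V + V)*(V + 18/7) = (2*V)*(18/7 + V) = 2*V*(18/7 + V))
o(B)/(f(-38, 40) + 1852) = ((2/7)*(-1/2)*(18 + 7*(-1/2)))/(-30 + 1852) = ((2/7)*(-1/2)*(18 - 7/2))/1822 = ((2/7)*(-1/2)*(29/2))/1822 = (1/1822)*(-29/14) = -29/25508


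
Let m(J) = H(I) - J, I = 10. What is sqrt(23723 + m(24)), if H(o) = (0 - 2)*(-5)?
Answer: sqrt(23709) ≈ 153.98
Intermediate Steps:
H(o) = 10 (H(o) = -2*(-5) = 10)
m(J) = 10 - J
sqrt(23723 + m(24)) = sqrt(23723 + (10 - 1*24)) = sqrt(23723 + (10 - 24)) = sqrt(23723 - 14) = sqrt(23709)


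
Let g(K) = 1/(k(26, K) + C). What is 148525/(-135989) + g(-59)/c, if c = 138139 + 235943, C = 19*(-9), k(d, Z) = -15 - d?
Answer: -11778832294589/10784659864776 ≈ -1.0922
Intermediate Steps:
C = -171
g(K) = -1/212 (g(K) = 1/((-15 - 1*26) - 171) = 1/((-15 - 26) - 171) = 1/(-41 - 171) = 1/(-212) = -1/212)
c = 374082
148525/(-135989) + g(-59)/c = 148525/(-135989) - 1/212/374082 = 148525*(-1/135989) - 1/212*1/374082 = -148525/135989 - 1/79305384 = -11778832294589/10784659864776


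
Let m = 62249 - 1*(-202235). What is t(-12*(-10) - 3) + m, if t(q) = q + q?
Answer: 264718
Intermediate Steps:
t(q) = 2*q
m = 264484 (m = 62249 + 202235 = 264484)
t(-12*(-10) - 3) + m = 2*(-12*(-10) - 3) + 264484 = 2*(120 - 3) + 264484 = 2*117 + 264484 = 234 + 264484 = 264718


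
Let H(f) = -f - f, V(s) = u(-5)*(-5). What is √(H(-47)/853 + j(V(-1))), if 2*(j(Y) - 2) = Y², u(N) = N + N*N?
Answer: 20*√9098951/853 ≈ 70.726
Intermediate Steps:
u(N) = N + N²
V(s) = -100 (V(s) = -5*(1 - 5)*(-5) = -5*(-4)*(-5) = 20*(-5) = -100)
H(f) = -2*f
j(Y) = 2 + Y²/2
√(H(-47)/853 + j(V(-1))) = √(-2*(-47)/853 + (2 + (½)*(-100)²)) = √(94*(1/853) + (2 + (½)*10000)) = √(94/853 + (2 + 5000)) = √(94/853 + 5002) = √(4266800/853) = 20*√9098951/853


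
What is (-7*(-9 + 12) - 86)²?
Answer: 11449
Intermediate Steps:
(-7*(-9 + 12) - 86)² = (-7*3 - 86)² = (-21 - 86)² = (-107)² = 11449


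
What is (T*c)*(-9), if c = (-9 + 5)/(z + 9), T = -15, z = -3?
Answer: -90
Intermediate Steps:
c = -⅔ (c = (-9 + 5)/(-3 + 9) = -4/6 = -4*⅙ = -⅔ ≈ -0.66667)
(T*c)*(-9) = -15*(-⅔)*(-9) = 10*(-9) = -90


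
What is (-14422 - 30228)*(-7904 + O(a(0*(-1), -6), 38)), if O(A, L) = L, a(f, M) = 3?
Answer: 351216900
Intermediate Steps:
(-14422 - 30228)*(-7904 + O(a(0*(-1), -6), 38)) = (-14422 - 30228)*(-7904 + 38) = -44650*(-7866) = 351216900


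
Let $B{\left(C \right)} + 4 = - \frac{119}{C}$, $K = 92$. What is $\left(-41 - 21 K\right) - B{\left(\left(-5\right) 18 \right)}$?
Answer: $- \frac{177329}{90} \approx -1970.3$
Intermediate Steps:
$B{\left(C \right)} = -4 - \frac{119}{C}$
$\left(-41 - 21 K\right) - B{\left(\left(-5\right) 18 \right)} = \left(-41 - 1932\right) - \left(-4 - \frac{119}{\left(-5\right) 18}\right) = \left(-41 - 1932\right) - \left(-4 - \frac{119}{-90}\right) = -1973 - \left(-4 - - \frac{119}{90}\right) = -1973 - \left(-4 + \frac{119}{90}\right) = -1973 - - \frac{241}{90} = -1973 + \frac{241}{90} = - \frac{177329}{90}$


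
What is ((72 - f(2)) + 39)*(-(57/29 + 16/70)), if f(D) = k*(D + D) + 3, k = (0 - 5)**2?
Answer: -17816/1015 ≈ -17.553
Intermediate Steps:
k = 25 (k = (-5)**2 = 25)
f(D) = 3 + 50*D (f(D) = 25*(D + D) + 3 = 25*(2*D) + 3 = 50*D + 3 = 3 + 50*D)
((72 - f(2)) + 39)*(-(57/29 + 16/70)) = ((72 - (3 + 50*2)) + 39)*(-(57/29 + 16/70)) = ((72 - (3 + 100)) + 39)*(-(57*(1/29) + 16*(1/70))) = ((72 - 1*103) + 39)*(-(57/29 + 8/35)) = ((72 - 103) + 39)*(-1*2227/1015) = (-31 + 39)*(-2227/1015) = 8*(-2227/1015) = -17816/1015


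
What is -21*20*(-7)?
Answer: 2940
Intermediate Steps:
-21*20*(-7) = -420*(-7) = 2940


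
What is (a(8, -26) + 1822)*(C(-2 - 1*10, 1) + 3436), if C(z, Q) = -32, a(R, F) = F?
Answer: 6113584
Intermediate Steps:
(a(8, -26) + 1822)*(C(-2 - 1*10, 1) + 3436) = (-26 + 1822)*(-32 + 3436) = 1796*3404 = 6113584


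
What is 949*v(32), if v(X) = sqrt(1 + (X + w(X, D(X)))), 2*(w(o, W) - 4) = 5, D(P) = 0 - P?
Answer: 949*sqrt(158)/2 ≈ 5964.4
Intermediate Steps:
D(P) = -P
w(o, W) = 13/2 (w(o, W) = 4 + (1/2)*5 = 4 + 5/2 = 13/2)
v(X) = sqrt(15/2 + X) (v(X) = sqrt(1 + (X + 13/2)) = sqrt(1 + (13/2 + X)) = sqrt(15/2 + X))
949*v(32) = 949*(sqrt(30 + 4*32)/2) = 949*(sqrt(30 + 128)/2) = 949*(sqrt(158)/2) = 949*sqrt(158)/2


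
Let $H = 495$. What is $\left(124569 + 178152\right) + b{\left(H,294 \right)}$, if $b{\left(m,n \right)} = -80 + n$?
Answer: $302935$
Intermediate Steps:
$\left(124569 + 178152\right) + b{\left(H,294 \right)} = \left(124569 + 178152\right) + \left(-80 + 294\right) = 302721 + 214 = 302935$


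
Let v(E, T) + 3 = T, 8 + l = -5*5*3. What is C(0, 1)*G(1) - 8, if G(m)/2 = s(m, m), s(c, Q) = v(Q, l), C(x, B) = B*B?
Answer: -180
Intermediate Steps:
l = -83 (l = -8 - 5*5*3 = -8 - 25*3 = -8 - 75 = -83)
v(E, T) = -3 + T
C(x, B) = B²
s(c, Q) = -86 (s(c, Q) = -3 - 83 = -86)
G(m) = -172 (G(m) = 2*(-86) = -172)
C(0, 1)*G(1) - 8 = 1²*(-172) - 8 = 1*(-172) - 8 = -172 - 8 = -180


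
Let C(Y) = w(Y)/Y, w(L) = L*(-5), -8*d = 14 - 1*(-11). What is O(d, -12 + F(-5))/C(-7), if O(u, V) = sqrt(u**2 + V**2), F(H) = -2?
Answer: -sqrt(13169)/40 ≈ -2.8689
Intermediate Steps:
d = -25/8 (d = -(14 - 1*(-11))/8 = -(14 + 11)/8 = -1/8*25 = -25/8 ≈ -3.1250)
w(L) = -5*L
O(u, V) = sqrt(V**2 + u**2)
C(Y) = -5 (C(Y) = (-5*Y)/Y = -5)
O(d, -12 + F(-5))/C(-7) = sqrt((-12 - 2)**2 + (-25/8)**2)/(-5) = sqrt((-14)**2 + 625/64)*(-1/5) = sqrt(196 + 625/64)*(-1/5) = sqrt(13169/64)*(-1/5) = (sqrt(13169)/8)*(-1/5) = -sqrt(13169)/40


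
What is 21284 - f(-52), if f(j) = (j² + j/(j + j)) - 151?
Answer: 37461/2 ≈ 18731.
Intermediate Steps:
f(j) = -301/2 + j² (f(j) = (j² + j/((2*j))) - 151 = (j² + (1/(2*j))*j) - 151 = (j² + ½) - 151 = (½ + j²) - 151 = -301/2 + j²)
21284 - f(-52) = 21284 - (-301/2 + (-52)²) = 21284 - (-301/2 + 2704) = 21284 - 1*5107/2 = 21284 - 5107/2 = 37461/2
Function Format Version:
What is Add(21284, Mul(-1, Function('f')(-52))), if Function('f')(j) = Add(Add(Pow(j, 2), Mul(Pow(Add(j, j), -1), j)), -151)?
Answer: Rational(37461, 2) ≈ 18731.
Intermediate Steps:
Function('f')(j) = Add(Rational(-301, 2), Pow(j, 2)) (Function('f')(j) = Add(Add(Pow(j, 2), Mul(Pow(Mul(2, j), -1), j)), -151) = Add(Add(Pow(j, 2), Mul(Mul(Rational(1, 2), Pow(j, -1)), j)), -151) = Add(Add(Pow(j, 2), Rational(1, 2)), -151) = Add(Add(Rational(1, 2), Pow(j, 2)), -151) = Add(Rational(-301, 2), Pow(j, 2)))
Add(21284, Mul(-1, Function('f')(-52))) = Add(21284, Mul(-1, Add(Rational(-301, 2), Pow(-52, 2)))) = Add(21284, Mul(-1, Add(Rational(-301, 2), 2704))) = Add(21284, Mul(-1, Rational(5107, 2))) = Add(21284, Rational(-5107, 2)) = Rational(37461, 2)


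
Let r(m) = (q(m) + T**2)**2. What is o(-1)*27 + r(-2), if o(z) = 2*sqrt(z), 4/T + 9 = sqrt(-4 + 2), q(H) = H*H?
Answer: 830426512/47458321 + 54*I + 16600320*I*sqrt(2)/47458321 ≈ 17.498 + 54.495*I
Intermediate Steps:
q(H) = H**2
T = 4/(-9 + I*sqrt(2)) (T = 4/(-9 + sqrt(-4 + 2)) = 4/(-9 + sqrt(-2)) = 4/(-9 + I*sqrt(2)) ≈ -0.43373 - 0.068155*I)
r(m) = (m**2 + (-36/83 - 4*I*sqrt(2)/83)**2)**2
o(-1)*27 + r(-2) = (2*sqrt(-1))*27 + (16*(9 + I*sqrt(2))**2 + 6889*(-2)**2)**2/47458321 = (2*I)*27 + (16*(9 + I*sqrt(2))**2 + 6889*4)**2/47458321 = 54*I + (16*(9 + I*sqrt(2))**2 + 27556)**2/47458321 = 54*I + (27556 + 16*(9 + I*sqrt(2))**2)**2/47458321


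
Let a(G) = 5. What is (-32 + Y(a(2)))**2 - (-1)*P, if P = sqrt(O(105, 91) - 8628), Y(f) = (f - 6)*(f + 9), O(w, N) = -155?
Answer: 2116 + I*sqrt(8783) ≈ 2116.0 + 93.718*I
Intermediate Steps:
Y(f) = (-6 + f)*(9 + f)
P = I*sqrt(8783) (P = sqrt(-155 - 8628) = sqrt(-8783) = I*sqrt(8783) ≈ 93.718*I)
(-32 + Y(a(2)))**2 - (-1)*P = (-32 + (-54 + 5**2 + 3*5))**2 - (-1)*I*sqrt(8783) = (-32 + (-54 + 25 + 15))**2 - (-1)*I*sqrt(8783) = (-32 - 14)**2 + I*sqrt(8783) = (-46)**2 + I*sqrt(8783) = 2116 + I*sqrt(8783)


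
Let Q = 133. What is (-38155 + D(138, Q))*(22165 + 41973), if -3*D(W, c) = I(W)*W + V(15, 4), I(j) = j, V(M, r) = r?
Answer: -8563256794/3 ≈ -2.8544e+9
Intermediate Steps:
D(W, c) = -4/3 - W²/3 (D(W, c) = -(W*W + 4)/3 = -(W² + 4)/3 = -(4 + W²)/3 = -4/3 - W²/3)
(-38155 + D(138, Q))*(22165 + 41973) = (-38155 + (-4/3 - ⅓*138²))*(22165 + 41973) = (-38155 + (-4/3 - ⅓*19044))*64138 = (-38155 + (-4/3 - 6348))*64138 = (-38155 - 19048/3)*64138 = -133513/3*64138 = -8563256794/3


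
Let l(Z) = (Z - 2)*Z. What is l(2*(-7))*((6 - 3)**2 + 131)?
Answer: 31360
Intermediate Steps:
l(Z) = Z*(-2 + Z) (l(Z) = (-2 + Z)*Z = Z*(-2 + Z))
l(2*(-7))*((6 - 3)**2 + 131) = ((2*(-7))*(-2 + 2*(-7)))*((6 - 3)**2 + 131) = (-14*(-2 - 14))*(3**2 + 131) = (-14*(-16))*(9 + 131) = 224*140 = 31360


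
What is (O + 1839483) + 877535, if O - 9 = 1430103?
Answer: 4147130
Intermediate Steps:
O = 1430112 (O = 9 + 1430103 = 1430112)
(O + 1839483) + 877535 = (1430112 + 1839483) + 877535 = 3269595 + 877535 = 4147130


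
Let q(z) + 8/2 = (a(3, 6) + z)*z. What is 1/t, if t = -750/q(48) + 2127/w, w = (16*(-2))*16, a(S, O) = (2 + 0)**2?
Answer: -318976/1421121 ≈ -0.22445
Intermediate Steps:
a(S, O) = 4 (a(S, O) = 2**2 = 4)
q(z) = -4 + z*(4 + z) (q(z) = -4 + (4 + z)*z = -4 + z*(4 + z))
w = -512 (w = -32*16 = -512)
t = -1421121/318976 (t = -750/(-4 + 48**2 + 4*48) + 2127/(-512) = -750/(-4 + 2304 + 192) + 2127*(-1/512) = -750/2492 - 2127/512 = -750*1/2492 - 2127/512 = -375/1246 - 2127/512 = -1421121/318976 ≈ -4.4553)
1/t = 1/(-1421121/318976) = -318976/1421121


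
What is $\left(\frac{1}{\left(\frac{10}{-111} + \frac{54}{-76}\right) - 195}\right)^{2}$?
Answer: $\frac{17791524}{682089336769} \approx 2.6084 \cdot 10^{-5}$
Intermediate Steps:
$\left(\frac{1}{\left(\frac{10}{-111} + \frac{54}{-76}\right) - 195}\right)^{2} = \left(\frac{1}{\left(10 \left(- \frac{1}{111}\right) + 54 \left(- \frac{1}{76}\right)\right) - 195}\right)^{2} = \left(\frac{1}{\left(- \frac{10}{111} - \frac{27}{38}\right) - 195}\right)^{2} = \left(\frac{1}{- \frac{3377}{4218} - 195}\right)^{2} = \left(\frac{1}{- \frac{825887}{4218}}\right)^{2} = \left(- \frac{4218}{825887}\right)^{2} = \frac{17791524}{682089336769}$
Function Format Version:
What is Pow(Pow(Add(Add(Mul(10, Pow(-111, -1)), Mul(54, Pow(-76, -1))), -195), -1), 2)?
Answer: Rational(17791524, 682089336769) ≈ 2.6084e-5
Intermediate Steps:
Pow(Pow(Add(Add(Mul(10, Pow(-111, -1)), Mul(54, Pow(-76, -1))), -195), -1), 2) = Pow(Pow(Add(Add(Mul(10, Rational(-1, 111)), Mul(54, Rational(-1, 76))), -195), -1), 2) = Pow(Pow(Add(Add(Rational(-10, 111), Rational(-27, 38)), -195), -1), 2) = Pow(Pow(Add(Rational(-3377, 4218), -195), -1), 2) = Pow(Pow(Rational(-825887, 4218), -1), 2) = Pow(Rational(-4218, 825887), 2) = Rational(17791524, 682089336769)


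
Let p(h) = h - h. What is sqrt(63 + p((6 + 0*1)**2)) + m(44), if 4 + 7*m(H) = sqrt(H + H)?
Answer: -4/7 + 3*sqrt(7) + 2*sqrt(22)/7 ≈ 8.7059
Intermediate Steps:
p(h) = 0
m(H) = -4/7 + sqrt(2)*sqrt(H)/7 (m(H) = -4/7 + sqrt(H + H)/7 = -4/7 + sqrt(2*H)/7 = -4/7 + (sqrt(2)*sqrt(H))/7 = -4/7 + sqrt(2)*sqrt(H)/7)
sqrt(63 + p((6 + 0*1)**2)) + m(44) = sqrt(63 + 0) + (-4/7 + sqrt(2)*sqrt(44)/7) = sqrt(63) + (-4/7 + sqrt(2)*(2*sqrt(11))/7) = 3*sqrt(7) + (-4/7 + 2*sqrt(22)/7) = -4/7 + 3*sqrt(7) + 2*sqrt(22)/7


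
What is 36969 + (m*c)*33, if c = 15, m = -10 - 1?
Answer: 31524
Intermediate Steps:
m = -11
36969 + (m*c)*33 = 36969 - 11*15*33 = 36969 - 165*33 = 36969 - 5445 = 31524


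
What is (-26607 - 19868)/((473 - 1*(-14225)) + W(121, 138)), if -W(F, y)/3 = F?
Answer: -9295/2867 ≈ -3.2421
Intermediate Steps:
W(F, y) = -3*F
(-26607 - 19868)/((473 - 1*(-14225)) + W(121, 138)) = (-26607 - 19868)/((473 - 1*(-14225)) - 3*121) = -46475/((473 + 14225) - 363) = -46475/(14698 - 363) = -46475/14335 = -46475*1/14335 = -9295/2867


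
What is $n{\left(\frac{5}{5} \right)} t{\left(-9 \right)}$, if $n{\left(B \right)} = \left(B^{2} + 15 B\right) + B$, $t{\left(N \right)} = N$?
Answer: $-153$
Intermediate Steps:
$n{\left(B \right)} = B^{2} + 16 B$
$n{\left(\frac{5}{5} \right)} t{\left(-9 \right)} = \frac{5}{5} \left(16 + \frac{5}{5}\right) \left(-9\right) = 5 \cdot \frac{1}{5} \left(16 + 5 \cdot \frac{1}{5}\right) \left(-9\right) = 1 \left(16 + 1\right) \left(-9\right) = 1 \cdot 17 \left(-9\right) = 17 \left(-9\right) = -153$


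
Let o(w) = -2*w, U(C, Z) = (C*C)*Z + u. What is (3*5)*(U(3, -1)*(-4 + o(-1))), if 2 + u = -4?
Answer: 450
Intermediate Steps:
u = -6 (u = -2 - 4 = -6)
U(C, Z) = -6 + Z*C**2 (U(C, Z) = (C*C)*Z - 6 = C**2*Z - 6 = Z*C**2 - 6 = -6 + Z*C**2)
(3*5)*(U(3, -1)*(-4 + o(-1))) = (3*5)*((-6 - 1*3**2)*(-4 - 2*(-1))) = 15*((-6 - 1*9)*(-4 + 2)) = 15*((-6 - 9)*(-2)) = 15*(-15*(-2)) = 15*30 = 450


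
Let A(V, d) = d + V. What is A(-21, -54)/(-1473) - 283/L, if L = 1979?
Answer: -89478/971689 ≈ -0.092085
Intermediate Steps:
A(V, d) = V + d
A(-21, -54)/(-1473) - 283/L = (-21 - 54)/(-1473) - 283/1979 = -75*(-1/1473) - 283*1/1979 = 25/491 - 283/1979 = -89478/971689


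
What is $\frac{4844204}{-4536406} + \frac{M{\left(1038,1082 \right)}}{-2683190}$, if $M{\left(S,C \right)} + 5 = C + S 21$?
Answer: $- \frac{1310169001801}{1217203921514} \approx -1.0764$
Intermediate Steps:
$M{\left(S,C \right)} = -5 + C + 21 S$ ($M{\left(S,C \right)} = -5 + \left(C + S 21\right) = -5 + \left(C + 21 S\right) = -5 + C + 21 S$)
$\frac{4844204}{-4536406} + \frac{M{\left(1038,1082 \right)}}{-2683190} = \frac{4844204}{-4536406} + \frac{-5 + 1082 + 21 \cdot 1038}{-2683190} = 4844204 \left(- \frac{1}{4536406}\right) + \left(-5 + 1082 + 21798\right) \left(- \frac{1}{2683190}\right) = - \frac{2422102}{2268203} + 22875 \left(- \frac{1}{2683190}\right) = - \frac{2422102}{2268203} - \frac{4575}{536638} = - \frac{1310169001801}{1217203921514}$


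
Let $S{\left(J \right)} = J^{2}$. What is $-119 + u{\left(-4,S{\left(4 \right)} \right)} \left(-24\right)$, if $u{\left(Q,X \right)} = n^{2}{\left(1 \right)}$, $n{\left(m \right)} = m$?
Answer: $-143$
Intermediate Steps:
$u{\left(Q,X \right)} = 1$ ($u{\left(Q,X \right)} = 1^{2} = 1$)
$-119 + u{\left(-4,S{\left(4 \right)} \right)} \left(-24\right) = -119 + 1 \left(-24\right) = -119 - 24 = -143$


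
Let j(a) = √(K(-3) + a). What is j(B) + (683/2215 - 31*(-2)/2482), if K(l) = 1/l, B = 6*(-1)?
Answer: 916268/2748815 + I*√57/3 ≈ 0.33333 + 2.5166*I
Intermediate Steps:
B = -6
j(a) = √(-⅓ + a) (j(a) = √(1/(-3) + a) = √(-⅓ + a))
j(B) + (683/2215 - 31*(-2)/2482) = √(-3 + 9*(-6))/3 + (683/2215 - 31*(-2)/2482) = √(-3 - 54)/3 + (683*(1/2215) + 62*(1/2482)) = √(-57)/3 + (683/2215 + 31/1241) = (I*√57)/3 + 916268/2748815 = I*√57/3 + 916268/2748815 = 916268/2748815 + I*√57/3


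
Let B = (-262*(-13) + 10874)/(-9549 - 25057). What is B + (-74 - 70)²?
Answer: 358787868/17303 ≈ 20736.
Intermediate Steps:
B = -7140/17303 (B = (3406 + 10874)/(-34606) = 14280*(-1/34606) = -7140/17303 ≈ -0.41265)
B + (-74 - 70)² = -7140/17303 + (-74 - 70)² = -7140/17303 + (-144)² = -7140/17303 + 20736 = 358787868/17303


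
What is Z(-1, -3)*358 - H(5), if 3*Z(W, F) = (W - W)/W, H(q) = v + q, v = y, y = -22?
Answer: 17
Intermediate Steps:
v = -22
H(q) = -22 + q
Z(W, F) = 0 (Z(W, F) = ((W - W)/W)/3 = (0/W)/3 = (⅓)*0 = 0)
Z(-1, -3)*358 - H(5) = 0*358 - (-22 + 5) = 0 - 1*(-17) = 0 + 17 = 17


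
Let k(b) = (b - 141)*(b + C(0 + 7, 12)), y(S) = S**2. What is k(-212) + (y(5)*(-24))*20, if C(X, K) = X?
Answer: 60365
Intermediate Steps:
k(b) = (-141 + b)*(7 + b) (k(b) = (b - 141)*(b + (0 + 7)) = (-141 + b)*(b + 7) = (-141 + b)*(7 + b))
k(-212) + (y(5)*(-24))*20 = (-987 + (-212)**2 - 134*(-212)) + (5**2*(-24))*20 = (-987 + 44944 + 28408) + (25*(-24))*20 = 72365 - 600*20 = 72365 - 12000 = 60365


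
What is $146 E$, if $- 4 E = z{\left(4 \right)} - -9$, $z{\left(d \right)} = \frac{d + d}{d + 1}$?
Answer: $- \frac{3869}{10} \approx -386.9$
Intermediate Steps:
$z{\left(d \right)} = \frac{2 d}{1 + d}$
$E = - \frac{53}{20}$ ($E = - \frac{2 \cdot 4 \frac{1}{1 + 4} - -9}{4} = - \frac{2 \cdot 4 \cdot \frac{1}{5} + 9}{4} = - \frac{\frac{8}{5} + 9}{4} = \left(- \frac{1}{4}\right) \frac{53}{5} = - \frac{53}{20} \approx -2.65$)
$146 E = 146 \left(- \frac{53}{20}\right) = - \frac{3869}{10}$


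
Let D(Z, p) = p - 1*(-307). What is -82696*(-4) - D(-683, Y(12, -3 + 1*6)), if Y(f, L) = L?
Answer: 330474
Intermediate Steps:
D(Z, p) = 307 + p (D(Z, p) = p + 307 = 307 + p)
-82696*(-4) - D(-683, Y(12, -3 + 1*6)) = -82696*(-4) - (307 + (-3 + 1*6)) = 330784 - (307 + (-3 + 6)) = 330784 - (307 + 3) = 330784 - 1*310 = 330784 - 310 = 330474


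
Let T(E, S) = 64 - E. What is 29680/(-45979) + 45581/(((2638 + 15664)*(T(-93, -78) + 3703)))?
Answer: -2094669200801/3248219559880 ≈ -0.64487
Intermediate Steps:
29680/(-45979) + 45581/(((2638 + 15664)*(T(-93, -78) + 3703))) = 29680/(-45979) + 45581/(((2638 + 15664)*((64 - 1*(-93)) + 3703))) = 29680*(-1/45979) + 45581/((18302*((64 + 93) + 3703))) = -29680/45979 + 45581/((18302*(157 + 3703))) = -29680/45979 + 45581/((18302*3860)) = -29680/45979 + 45581/70645720 = -2094669200801/3248219559880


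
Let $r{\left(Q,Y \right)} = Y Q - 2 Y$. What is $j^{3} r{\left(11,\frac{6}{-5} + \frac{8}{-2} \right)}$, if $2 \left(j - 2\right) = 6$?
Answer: $-5850$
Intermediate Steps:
$j = 5$ ($j = 2 + \frac{1}{2} \cdot 6 = 2 + 3 = 5$)
$r{\left(Q,Y \right)} = - 2 Y + Q Y$ ($r{\left(Q,Y \right)} = Q Y - 2 Y = - 2 Y + Q Y$)
$j^{3} r{\left(11,\frac{6}{-5} + \frac{8}{-2} \right)} = 5^{3} \left(\frac{6}{-5} + \frac{8}{-2}\right) \left(-2 + 11\right) = 125 \left(6 \left(- \frac{1}{5}\right) + 8 \left(- \frac{1}{2}\right)\right) 9 = 125 \left(- \frac{6}{5} - 4\right) 9 = 125 \left(\left(- \frac{26}{5}\right) 9\right) = 125 \left(- \frac{234}{5}\right) = -5850$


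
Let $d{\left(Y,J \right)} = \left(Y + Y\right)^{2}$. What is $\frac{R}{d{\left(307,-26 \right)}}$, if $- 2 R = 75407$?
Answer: $- \frac{75407}{753992} \approx -0.10001$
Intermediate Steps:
$d{\left(Y,J \right)} = 4 Y^{2}$ ($d{\left(Y,J \right)} = \left(2 Y\right)^{2} = 4 Y^{2}$)
$R = - \frac{75407}{2}$ ($R = \left(- \frac{1}{2}\right) 75407 = - \frac{75407}{2} \approx -37704.0$)
$\frac{R}{d{\left(307,-26 \right)}} = - \frac{75407}{2 \cdot 4 \cdot 307^{2}} = - \frac{75407}{2 \cdot 4 \cdot 94249} = - \frac{75407}{2 \cdot 376996} = \left(- \frac{75407}{2}\right) \frac{1}{376996} = - \frac{75407}{753992}$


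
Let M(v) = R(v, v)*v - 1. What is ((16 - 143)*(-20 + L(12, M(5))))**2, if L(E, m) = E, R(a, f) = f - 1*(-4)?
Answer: 1032256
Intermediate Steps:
R(a, f) = 4 + f (R(a, f) = f + 4 = 4 + f)
M(v) = -1 + v*(4 + v) (M(v) = (4 + v)*v - 1 = v*(4 + v) - 1 = -1 + v*(4 + v))
((16 - 143)*(-20 + L(12, M(5))))**2 = ((16 - 143)*(-20 + 12))**2 = (-127*(-8))**2 = 1016**2 = 1032256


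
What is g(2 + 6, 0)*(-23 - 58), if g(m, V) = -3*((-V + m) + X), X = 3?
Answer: 2673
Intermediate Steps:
g(m, V) = -9 - 3*m + 3*V (g(m, V) = -3*((-V + m) + 3) = -3*((m - V) + 3) = -3*(3 + m - V) = -9 - 3*m + 3*V)
g(2 + 6, 0)*(-23 - 58) = (-9 - 3*(2 + 6) + 3*0)*(-23 - 58) = (-9 - 3*8 + 0)*(-81) = (-9 - 24 + 0)*(-81) = -33*(-81) = 2673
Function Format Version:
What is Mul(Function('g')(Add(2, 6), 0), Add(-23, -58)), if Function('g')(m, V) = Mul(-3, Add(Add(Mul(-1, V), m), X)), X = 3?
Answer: 2673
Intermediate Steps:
Function('g')(m, V) = Add(-9, Mul(-3, m), Mul(3, V)) (Function('g')(m, V) = Mul(-3, Add(Add(Mul(-1, V), m), 3)) = Mul(-3, Add(Add(m, Mul(-1, V)), 3)) = Mul(-3, Add(3, m, Mul(-1, V))) = Add(-9, Mul(-3, m), Mul(3, V)))
Mul(Function('g')(Add(2, 6), 0), Add(-23, -58)) = Mul(Add(-9, Mul(-3, Add(2, 6)), Mul(3, 0)), Add(-23, -58)) = Mul(Add(-9, Mul(-3, 8), 0), -81) = Mul(Add(-9, -24, 0), -81) = Mul(-33, -81) = 2673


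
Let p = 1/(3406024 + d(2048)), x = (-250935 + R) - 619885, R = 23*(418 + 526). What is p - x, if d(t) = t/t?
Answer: 2892083075701/3406025 ≈ 8.4911e+5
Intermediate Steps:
R = 21712 (R = 23*944 = 21712)
d(t) = 1
x = -849108 (x = (-250935 + 21712) - 619885 = -229223 - 619885 = -849108)
p = 1/3406025 (p = 1/(3406024 + 1) = 1/3406025 ≈ 2.9360e-7)
p - x = 1/3406025 - 1*(-849108) = 1/3406025 + 849108 = 2892083075701/3406025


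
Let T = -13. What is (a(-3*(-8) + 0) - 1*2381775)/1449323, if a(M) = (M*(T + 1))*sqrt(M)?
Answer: -2381775/1449323 - 576*sqrt(6)/1449323 ≈ -1.6443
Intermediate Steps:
a(M) = -12*M**(3/2) (a(M) = (M*(-13 + 1))*sqrt(M) = (M*(-12))*sqrt(M) = (-12*M)*sqrt(M) = -12*M**(3/2))
(a(-3*(-8) + 0) - 1*2381775)/1449323 = (-12*(-3*(-8) + 0)**(3/2) - 1*2381775)/1449323 = (-12*(24 + 0)**(3/2) - 2381775)*(1/1449323) = (-576*sqrt(6) - 2381775)*(1/1449323) = (-2381775 - 576*sqrt(6))*(1/1449323) = -2381775/1449323 - 576*sqrt(6)/1449323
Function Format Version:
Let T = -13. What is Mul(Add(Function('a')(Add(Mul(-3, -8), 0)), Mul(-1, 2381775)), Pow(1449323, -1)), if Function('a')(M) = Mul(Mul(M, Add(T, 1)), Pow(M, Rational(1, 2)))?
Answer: Add(Rational(-2381775, 1449323), Mul(Rational(-576, 1449323), Pow(6, Rational(1, 2)))) ≈ -1.6443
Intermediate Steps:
Function('a')(M) = Mul(-12, Pow(M, Rational(3, 2))) (Function('a')(M) = Mul(Mul(M, Add(-13, 1)), Pow(M, Rational(1, 2))) = Mul(Mul(M, -12), Pow(M, Rational(1, 2))) = Mul(Mul(-12, M), Pow(M, Rational(1, 2))) = Mul(-12, Pow(M, Rational(3, 2))))
Mul(Add(Function('a')(Add(Mul(-3, -8), 0)), Mul(-1, 2381775)), Pow(1449323, -1)) = Mul(Add(Mul(-12, Pow(Add(Mul(-3, -8), 0), Rational(3, 2))), Mul(-1, 2381775)), Pow(1449323, -1)) = Mul(Add(Mul(-12, Pow(Add(24, 0), Rational(3, 2))), -2381775), Rational(1, 1449323)) = Mul(Add(Mul(-12, Pow(24, Rational(3, 2))), -2381775), Rational(1, 1449323)) = Mul(Add(Mul(-12, Mul(48, Pow(6, Rational(1, 2)))), -2381775), Rational(1, 1449323)) = Mul(Add(Mul(-576, Pow(6, Rational(1, 2))), -2381775), Rational(1, 1449323)) = Mul(Add(-2381775, Mul(-576, Pow(6, Rational(1, 2)))), Rational(1, 1449323)) = Add(Rational(-2381775, 1449323), Mul(Rational(-576, 1449323), Pow(6, Rational(1, 2))))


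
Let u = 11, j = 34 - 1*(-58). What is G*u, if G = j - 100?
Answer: -88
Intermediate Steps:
j = 92 (j = 34 + 58 = 92)
G = -8 (G = 92 - 100 = -8)
G*u = -8*11 = -88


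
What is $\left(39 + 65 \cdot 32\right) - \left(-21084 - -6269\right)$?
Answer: $16934$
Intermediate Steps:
$\left(39 + 65 \cdot 32\right) - \left(-21084 - -6269\right) = \left(39 + 2080\right) - \left(-21084 + 6269\right) = 2119 - -14815 = 2119 + 14815 = 16934$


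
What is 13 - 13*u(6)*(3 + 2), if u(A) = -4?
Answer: 273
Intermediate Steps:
13 - 13*u(6)*(3 + 2) = 13 - (-52)*(3 + 2) = 13 - (-52)*5 = 13 - 13*(-20) = 13 + 260 = 273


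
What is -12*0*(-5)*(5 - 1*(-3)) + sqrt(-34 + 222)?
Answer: 2*sqrt(47) ≈ 13.711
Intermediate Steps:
-12*0*(-5)*(5 - 1*(-3)) + sqrt(-34 + 222) = -0*(5 + 3) + sqrt(188) = -0*8 + 2*sqrt(47) = -12*0 + 2*sqrt(47) = 0 + 2*sqrt(47) = 2*sqrt(47)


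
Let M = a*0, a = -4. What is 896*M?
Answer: 0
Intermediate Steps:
M = 0 (M = -4*0 = 0)
896*M = 896*0 = 0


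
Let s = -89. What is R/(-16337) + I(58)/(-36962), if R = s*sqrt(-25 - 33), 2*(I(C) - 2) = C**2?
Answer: -842/18481 + 89*I*sqrt(58)/16337 ≈ -0.04556 + 0.041489*I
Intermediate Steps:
I(C) = 2 + C**2/2
R = -89*I*sqrt(58) (R = -89*sqrt(-25 - 33) = -89*I*sqrt(58) ≈ -677.8*I)
R/(-16337) + I(58)/(-36962) = -89*I*sqrt(58)/(-16337) + (2 + (1/2)*58**2)/(-36962) = -89*I*sqrt(58)*(-1/16337) + (2 + (1/2)*3364)*(-1/36962) = 89*I*sqrt(58)/16337 + (2 + 1682)*(-1/36962) = 89*I*sqrt(58)/16337 + 1684*(-1/36962) = 89*I*sqrt(58)/16337 - 842/18481 = -842/18481 + 89*I*sqrt(58)/16337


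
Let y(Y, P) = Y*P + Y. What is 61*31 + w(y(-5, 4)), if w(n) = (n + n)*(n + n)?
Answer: 4391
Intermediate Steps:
y(Y, P) = Y + P*Y (y(Y, P) = P*Y + Y = Y + P*Y)
w(n) = 4*n² (w(n) = (2*n)*(2*n) = 4*n²)
61*31 + w(y(-5, 4)) = 61*31 + 4*(-5*(1 + 4))² = 1891 + 4*(-5*5)² = 1891 + 4*(-25)² = 1891 + 4*625 = 1891 + 2500 = 4391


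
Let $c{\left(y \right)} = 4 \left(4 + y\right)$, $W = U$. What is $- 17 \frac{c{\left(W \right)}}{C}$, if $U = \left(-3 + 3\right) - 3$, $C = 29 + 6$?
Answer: $- \frac{68}{35} \approx -1.9429$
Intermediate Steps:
$C = 35$
$U = -3$ ($U = 0 - 3 = -3$)
$W = -3$
$c{\left(y \right)} = 16 + 4 y$
$- 17 \frac{c{\left(W \right)}}{C} = - 17 \frac{16 + 4 \left(-3\right)}{35} = - 17 \left(16 - 12\right) \frac{1}{35} = - 17 \cdot 4 \cdot \frac{1}{35} = \left(-17\right) \frac{4}{35} = - \frac{68}{35}$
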